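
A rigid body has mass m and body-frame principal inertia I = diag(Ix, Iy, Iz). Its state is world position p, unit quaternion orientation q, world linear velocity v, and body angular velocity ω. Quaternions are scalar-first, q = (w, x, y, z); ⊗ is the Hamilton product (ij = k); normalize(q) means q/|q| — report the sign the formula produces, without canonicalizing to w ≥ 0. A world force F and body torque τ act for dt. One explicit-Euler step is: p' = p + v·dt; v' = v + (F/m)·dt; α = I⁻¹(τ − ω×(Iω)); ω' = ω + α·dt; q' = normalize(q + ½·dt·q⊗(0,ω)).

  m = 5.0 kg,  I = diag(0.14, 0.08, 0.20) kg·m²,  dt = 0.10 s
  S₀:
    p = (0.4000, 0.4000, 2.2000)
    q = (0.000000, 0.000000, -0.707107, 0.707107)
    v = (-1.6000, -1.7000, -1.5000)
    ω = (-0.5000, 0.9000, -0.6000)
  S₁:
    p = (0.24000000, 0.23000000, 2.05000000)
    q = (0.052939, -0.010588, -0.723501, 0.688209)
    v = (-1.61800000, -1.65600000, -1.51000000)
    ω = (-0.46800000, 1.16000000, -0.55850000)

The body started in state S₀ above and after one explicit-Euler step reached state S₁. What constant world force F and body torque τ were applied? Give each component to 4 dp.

F = (-0.9000, 2.2000, -0.5000)
τ = (-0.0200, 0.1900, 0.1100)

ω₁ − ω₀ = (0.03200000, 0.26000000, 0.04150000)
τ = I·(Δω/dt) + ω₀×(Iω₀) = (-0.0200, 0.1900, 0.1100)
velocity change Δv = (-0.01800000, 0.04400000, -0.01000000)
applied force F = (-0.9000, 2.2000, -0.5000)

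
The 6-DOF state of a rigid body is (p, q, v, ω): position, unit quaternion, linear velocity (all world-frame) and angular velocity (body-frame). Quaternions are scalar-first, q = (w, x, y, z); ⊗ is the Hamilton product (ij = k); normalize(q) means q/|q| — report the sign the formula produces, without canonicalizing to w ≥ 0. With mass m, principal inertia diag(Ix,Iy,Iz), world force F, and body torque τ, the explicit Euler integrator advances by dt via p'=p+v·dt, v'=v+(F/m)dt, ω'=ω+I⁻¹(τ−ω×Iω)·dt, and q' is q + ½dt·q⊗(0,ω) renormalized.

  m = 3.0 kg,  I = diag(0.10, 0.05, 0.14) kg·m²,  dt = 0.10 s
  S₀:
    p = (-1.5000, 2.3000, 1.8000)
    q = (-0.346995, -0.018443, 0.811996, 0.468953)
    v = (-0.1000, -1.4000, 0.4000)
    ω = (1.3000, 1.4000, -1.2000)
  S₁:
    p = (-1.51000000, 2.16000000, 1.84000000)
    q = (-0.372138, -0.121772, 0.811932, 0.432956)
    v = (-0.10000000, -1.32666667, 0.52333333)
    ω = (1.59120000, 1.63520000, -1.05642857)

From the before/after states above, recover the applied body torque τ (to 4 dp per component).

ω₁ − ω₀ = (0.29120000, 0.23520000, 0.14357143)
precession coupling = (-0.1512, 0.0624, -0.0910)
τ = I·(Δω/dt) + ω₀×(Iω₀) = (0.1400, 0.1800, 0.1100)

τ = (0.1400, 0.1800, 0.1100)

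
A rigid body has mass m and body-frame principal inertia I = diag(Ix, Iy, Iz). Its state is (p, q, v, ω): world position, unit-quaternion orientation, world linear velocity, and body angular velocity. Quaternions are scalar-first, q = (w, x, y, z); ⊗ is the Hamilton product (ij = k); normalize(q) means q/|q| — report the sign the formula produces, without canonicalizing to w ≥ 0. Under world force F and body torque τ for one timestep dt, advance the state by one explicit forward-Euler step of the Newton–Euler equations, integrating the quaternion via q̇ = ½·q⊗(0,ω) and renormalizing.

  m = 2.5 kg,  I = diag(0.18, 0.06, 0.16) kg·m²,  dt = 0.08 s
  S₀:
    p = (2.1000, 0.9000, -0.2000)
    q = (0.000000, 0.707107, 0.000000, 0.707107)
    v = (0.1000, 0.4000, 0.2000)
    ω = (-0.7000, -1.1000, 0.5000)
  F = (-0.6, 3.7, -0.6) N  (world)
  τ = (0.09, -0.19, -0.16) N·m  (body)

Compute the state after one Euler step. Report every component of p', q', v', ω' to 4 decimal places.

p' = (2.1080, 0.9320, -0.1840)
q' = (0.0056, 0.7371, -0.0339, 0.6749)
v' = (0.0808, 0.5184, 0.1808)
ω' = (-0.6356, -1.3440, 0.4662)

α = I⁻¹(τ − ω×Iω) = (0.8056, -3.0500, -0.4225)
ω' = ω + α·dt = (-0.6356, -1.3440, 0.4662)
2q̇ = q⊗(0,ω) = (0.1414214, 0.7778177, -0.8485284, -0.7778177)
q + ½dt·q⊗(0,ω), renormalized = (0.0056, 0.7371, -0.0339, 0.6749)
a = F/m = (-0.2400, 1.4800, -0.2400)
p + v·dt = (2.1080, 0.9320, -0.1840)
v + (F/m)dt = (0.0808, 0.5184, 0.1808)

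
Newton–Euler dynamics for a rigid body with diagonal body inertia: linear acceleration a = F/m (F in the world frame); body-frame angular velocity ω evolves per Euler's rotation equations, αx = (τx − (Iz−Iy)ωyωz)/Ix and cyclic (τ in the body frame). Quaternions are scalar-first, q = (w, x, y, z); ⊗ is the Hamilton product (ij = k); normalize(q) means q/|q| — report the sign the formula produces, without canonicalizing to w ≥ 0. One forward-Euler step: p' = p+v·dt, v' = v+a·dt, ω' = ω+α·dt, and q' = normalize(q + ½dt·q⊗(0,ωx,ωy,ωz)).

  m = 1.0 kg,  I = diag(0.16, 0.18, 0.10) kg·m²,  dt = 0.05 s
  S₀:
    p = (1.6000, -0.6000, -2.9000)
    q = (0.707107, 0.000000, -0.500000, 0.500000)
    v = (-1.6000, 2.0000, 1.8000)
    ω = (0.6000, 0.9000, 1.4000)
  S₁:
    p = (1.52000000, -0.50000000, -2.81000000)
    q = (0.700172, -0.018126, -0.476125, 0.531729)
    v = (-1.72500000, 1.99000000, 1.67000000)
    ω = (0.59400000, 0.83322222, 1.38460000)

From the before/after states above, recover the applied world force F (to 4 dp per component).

velocity change Δv = (-0.12500000, -0.01000000, -0.13000000)
F = m·Δv/dt = (-2.5000, -0.2000, -2.6000)

F = (-2.5000, -0.2000, -2.6000)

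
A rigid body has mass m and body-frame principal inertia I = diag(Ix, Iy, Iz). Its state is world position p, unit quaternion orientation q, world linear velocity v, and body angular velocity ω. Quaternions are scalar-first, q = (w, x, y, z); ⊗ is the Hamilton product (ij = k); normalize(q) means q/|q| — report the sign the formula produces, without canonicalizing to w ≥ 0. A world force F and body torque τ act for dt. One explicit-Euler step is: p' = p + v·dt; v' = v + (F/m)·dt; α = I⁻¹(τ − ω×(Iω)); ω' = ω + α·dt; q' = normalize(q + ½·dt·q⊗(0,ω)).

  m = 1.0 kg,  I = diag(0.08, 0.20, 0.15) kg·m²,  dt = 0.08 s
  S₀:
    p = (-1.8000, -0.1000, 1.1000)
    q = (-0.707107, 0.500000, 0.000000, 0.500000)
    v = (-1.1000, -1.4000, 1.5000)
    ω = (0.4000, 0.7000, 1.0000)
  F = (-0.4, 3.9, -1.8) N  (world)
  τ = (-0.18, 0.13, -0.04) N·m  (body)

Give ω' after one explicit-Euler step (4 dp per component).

ω' = (0.2550, 0.7632, 0.9607)

ω×(Iω) gyroscopic = (-0.0350, -0.0280, 0.0336)
angular accel α = (-1.8125, 0.7900, -0.4907)
new body rate ω' = (0.2550, 0.7632, 0.9607)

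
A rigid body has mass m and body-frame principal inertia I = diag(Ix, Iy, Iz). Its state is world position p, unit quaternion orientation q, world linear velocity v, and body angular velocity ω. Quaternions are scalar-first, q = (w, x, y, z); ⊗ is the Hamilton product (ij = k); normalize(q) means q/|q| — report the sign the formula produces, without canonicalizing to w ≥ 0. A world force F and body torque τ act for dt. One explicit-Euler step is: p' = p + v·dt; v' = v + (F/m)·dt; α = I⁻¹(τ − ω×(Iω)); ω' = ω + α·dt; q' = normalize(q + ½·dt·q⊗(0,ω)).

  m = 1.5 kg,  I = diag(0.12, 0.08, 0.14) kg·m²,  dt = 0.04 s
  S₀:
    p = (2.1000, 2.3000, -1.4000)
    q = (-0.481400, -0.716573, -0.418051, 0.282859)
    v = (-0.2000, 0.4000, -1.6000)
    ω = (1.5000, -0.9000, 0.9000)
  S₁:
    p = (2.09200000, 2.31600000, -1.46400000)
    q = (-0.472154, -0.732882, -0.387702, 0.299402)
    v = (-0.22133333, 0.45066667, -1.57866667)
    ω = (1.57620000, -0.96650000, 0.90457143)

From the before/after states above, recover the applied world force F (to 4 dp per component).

F = (-0.8000, 1.9000, 0.8000)

v₁ − v₀ = (-0.02133333, 0.05066667, 0.02133333)
m·(v₁−v₀)/dt = (-0.8000, 1.9000, 0.8000)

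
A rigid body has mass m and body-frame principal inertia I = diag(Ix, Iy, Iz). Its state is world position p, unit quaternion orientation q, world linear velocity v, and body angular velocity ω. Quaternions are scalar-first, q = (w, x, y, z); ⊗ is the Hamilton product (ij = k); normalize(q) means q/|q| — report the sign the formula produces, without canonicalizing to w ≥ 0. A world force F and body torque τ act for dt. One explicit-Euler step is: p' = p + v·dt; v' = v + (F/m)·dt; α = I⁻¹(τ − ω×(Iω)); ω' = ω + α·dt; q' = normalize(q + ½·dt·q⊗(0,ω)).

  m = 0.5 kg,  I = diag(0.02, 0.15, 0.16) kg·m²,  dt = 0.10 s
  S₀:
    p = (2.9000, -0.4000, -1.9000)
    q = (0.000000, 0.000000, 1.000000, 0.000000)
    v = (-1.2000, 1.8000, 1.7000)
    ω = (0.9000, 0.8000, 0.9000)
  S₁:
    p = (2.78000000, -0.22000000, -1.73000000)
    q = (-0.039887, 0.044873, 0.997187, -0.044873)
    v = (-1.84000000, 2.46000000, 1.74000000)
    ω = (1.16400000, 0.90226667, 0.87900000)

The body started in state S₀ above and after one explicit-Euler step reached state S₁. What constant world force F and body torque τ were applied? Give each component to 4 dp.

F = (-3.2000, 3.3000, 0.2000)
τ = (0.0600, 0.0400, 0.0600)

rate change Δω = (0.26400000, 0.10226667, -0.02100000)
I·α + gyro = (0.0600, 0.0400, 0.0600)
Δv = v₁−v₀ = (-0.64000000, 0.66000000, 0.04000000)
m·(v₁−v₀)/dt = (-3.2000, 3.3000, 0.2000)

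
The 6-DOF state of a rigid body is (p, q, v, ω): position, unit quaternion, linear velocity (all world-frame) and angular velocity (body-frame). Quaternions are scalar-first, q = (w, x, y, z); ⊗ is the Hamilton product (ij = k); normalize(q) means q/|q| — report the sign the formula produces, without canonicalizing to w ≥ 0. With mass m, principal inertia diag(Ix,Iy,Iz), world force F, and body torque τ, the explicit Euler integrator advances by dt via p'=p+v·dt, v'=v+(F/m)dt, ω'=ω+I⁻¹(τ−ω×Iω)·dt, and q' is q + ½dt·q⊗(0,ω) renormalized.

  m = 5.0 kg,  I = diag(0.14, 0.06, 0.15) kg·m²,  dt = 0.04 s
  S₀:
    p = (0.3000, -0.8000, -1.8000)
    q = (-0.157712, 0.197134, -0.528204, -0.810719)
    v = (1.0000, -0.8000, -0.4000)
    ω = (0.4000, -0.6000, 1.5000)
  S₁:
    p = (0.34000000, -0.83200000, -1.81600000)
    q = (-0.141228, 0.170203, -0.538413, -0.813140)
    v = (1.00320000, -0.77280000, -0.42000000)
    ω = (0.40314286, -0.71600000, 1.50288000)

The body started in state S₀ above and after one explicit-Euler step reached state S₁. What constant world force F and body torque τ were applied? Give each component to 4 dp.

Δv = v₁−v₀ = (0.00320000, 0.02720000, -0.02000000)
m·(v₁−v₀)/dt = (0.4000, 3.4000, -2.5000)
rate change Δω = (0.00314286, -0.11600000, 0.00288000)
precession coupling = (-0.0810, -0.0060, 0.0192)
applied torque τ = (-0.0700, -0.1800, 0.0300)

F = (0.4000, 3.4000, -2.5000)
τ = (-0.0700, -0.1800, 0.0300)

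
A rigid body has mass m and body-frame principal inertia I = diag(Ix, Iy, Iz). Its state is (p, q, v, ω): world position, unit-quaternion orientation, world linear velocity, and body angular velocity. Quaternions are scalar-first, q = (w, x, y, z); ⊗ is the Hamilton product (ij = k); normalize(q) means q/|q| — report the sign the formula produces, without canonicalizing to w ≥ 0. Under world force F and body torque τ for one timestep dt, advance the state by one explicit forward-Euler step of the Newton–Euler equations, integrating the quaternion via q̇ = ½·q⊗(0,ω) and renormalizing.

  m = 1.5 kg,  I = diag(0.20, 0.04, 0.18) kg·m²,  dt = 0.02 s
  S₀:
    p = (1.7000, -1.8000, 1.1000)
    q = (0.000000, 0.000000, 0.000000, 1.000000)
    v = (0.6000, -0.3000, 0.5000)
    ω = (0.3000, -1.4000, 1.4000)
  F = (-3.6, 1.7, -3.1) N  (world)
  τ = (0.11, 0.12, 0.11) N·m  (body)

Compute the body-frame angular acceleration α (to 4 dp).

precession coupling ω×(Iω) = (-0.2744, 0.0084, 0.0672)
(τ − ω×Iω)/I = (1.9220, 2.7900, 0.2378)

α = (1.9220, 2.7900, 0.2378)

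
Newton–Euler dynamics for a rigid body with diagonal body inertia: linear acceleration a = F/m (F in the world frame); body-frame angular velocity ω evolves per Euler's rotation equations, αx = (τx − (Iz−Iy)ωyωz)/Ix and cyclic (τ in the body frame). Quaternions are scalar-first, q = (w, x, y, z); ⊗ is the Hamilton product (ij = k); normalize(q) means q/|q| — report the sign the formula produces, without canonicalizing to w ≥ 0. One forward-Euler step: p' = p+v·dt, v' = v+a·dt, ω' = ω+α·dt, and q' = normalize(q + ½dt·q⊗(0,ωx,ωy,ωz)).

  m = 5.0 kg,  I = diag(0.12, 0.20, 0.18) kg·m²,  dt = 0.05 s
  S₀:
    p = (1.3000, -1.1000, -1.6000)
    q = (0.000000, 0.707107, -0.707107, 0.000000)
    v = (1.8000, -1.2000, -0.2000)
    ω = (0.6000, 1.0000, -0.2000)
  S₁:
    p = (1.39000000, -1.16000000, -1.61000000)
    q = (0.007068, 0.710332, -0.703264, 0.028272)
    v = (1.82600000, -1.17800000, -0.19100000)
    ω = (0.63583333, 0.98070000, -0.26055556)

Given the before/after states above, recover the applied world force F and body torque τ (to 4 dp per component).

F = (2.6000, 2.2000, 0.9000)
τ = (0.0900, -0.0700, -0.1700)

ω₁ − ω₀ = (0.03583333, -0.01930000, -0.06055556)
gyro term ω₀×Iω₀ = (0.0040, 0.0072, 0.0480)
applied torque τ = (0.0900, -0.0700, -0.1700)
Δv = v₁−v₀ = (0.02600000, 0.02200000, 0.00900000)
m·(v₁−v₀)/dt = (2.6000, 2.2000, 0.9000)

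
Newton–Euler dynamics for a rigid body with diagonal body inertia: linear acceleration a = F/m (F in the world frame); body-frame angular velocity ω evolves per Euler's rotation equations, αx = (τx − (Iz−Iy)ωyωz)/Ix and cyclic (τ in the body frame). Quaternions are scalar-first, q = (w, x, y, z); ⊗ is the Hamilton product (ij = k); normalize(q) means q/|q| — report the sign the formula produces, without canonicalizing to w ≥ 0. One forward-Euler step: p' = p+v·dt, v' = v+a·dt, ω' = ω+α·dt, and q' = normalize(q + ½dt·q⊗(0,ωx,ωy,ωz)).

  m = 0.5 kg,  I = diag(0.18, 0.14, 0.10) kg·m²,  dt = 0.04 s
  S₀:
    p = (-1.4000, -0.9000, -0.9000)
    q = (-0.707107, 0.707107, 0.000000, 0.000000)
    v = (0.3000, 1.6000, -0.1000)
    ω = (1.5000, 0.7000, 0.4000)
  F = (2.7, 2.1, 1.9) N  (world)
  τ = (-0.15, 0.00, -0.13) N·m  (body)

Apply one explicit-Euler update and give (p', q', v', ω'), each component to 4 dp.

p' = (-1.3880, -0.8360, -0.9040)
q' = (-0.7279, 0.6855, -0.0155, 0.0042)
v' = (0.5160, 1.7680, 0.0520)
ω' = (1.4692, 0.6863, 0.3648)

gyro term ω×Iω = (-0.0112, 0.0480, -0.0420)
(τ − ω×Iω)/I = (-0.7711, -0.3429, -0.8800)
ω' = ω + α·dt = (1.4692, 0.6863, 0.3648)
2q̇ = q⊗(0,ω) = (-1.0606605, -1.0606605, -0.7778177, 0.2121321)
updated quaternion q' = (-0.7279, 0.6855, -0.0155, 0.0042)
linear accel F/m = (5.4000, 4.2000, 3.8000)
p' = p + v·dt = (-1.3880, -0.8360, -0.9040)
v' = v + a·dt = (0.5160, 1.7680, 0.0520)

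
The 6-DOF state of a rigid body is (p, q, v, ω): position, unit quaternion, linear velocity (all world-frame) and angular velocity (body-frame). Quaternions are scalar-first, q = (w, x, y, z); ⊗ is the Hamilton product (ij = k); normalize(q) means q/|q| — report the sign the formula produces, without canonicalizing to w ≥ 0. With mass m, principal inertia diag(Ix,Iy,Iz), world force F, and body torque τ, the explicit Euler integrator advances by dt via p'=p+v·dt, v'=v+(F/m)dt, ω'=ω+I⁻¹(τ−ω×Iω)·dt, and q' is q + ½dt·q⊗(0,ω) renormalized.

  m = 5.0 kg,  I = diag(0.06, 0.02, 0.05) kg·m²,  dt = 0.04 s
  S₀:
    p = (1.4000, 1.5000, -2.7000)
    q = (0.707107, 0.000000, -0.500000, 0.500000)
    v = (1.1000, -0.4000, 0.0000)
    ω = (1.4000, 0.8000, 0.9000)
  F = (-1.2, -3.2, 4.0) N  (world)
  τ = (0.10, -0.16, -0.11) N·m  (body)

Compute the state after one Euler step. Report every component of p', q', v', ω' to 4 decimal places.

gyro term ω×Iω = (0.0216, 0.0126, -0.0448)
α = I⁻¹(τ − ω×Iω) = (1.3067, -8.6300, -1.3040)
ω + α·dt = (1.4523, 0.4548, 0.8478)
2q̇ = q⊗(0,ω) = (-0.0500000, 0.1399498, 1.2656856, 1.3363963)
q' = normalize(q + ½dt·q⊗(0,ω)) = (0.7056, 0.0028, -0.4744, 0.5264)
a = (-0.2400, -0.6400, 0.8000)
p' = p + v·dt = (1.4440, 1.4840, -2.7000)
new velocity v' = (1.0904, -0.4256, 0.0320)

p' = (1.4440, 1.4840, -2.7000)
q' = (0.7056, 0.0028, -0.4744, 0.5264)
v' = (1.0904, -0.4256, 0.0320)
ω' = (1.4523, 0.4548, 0.8478)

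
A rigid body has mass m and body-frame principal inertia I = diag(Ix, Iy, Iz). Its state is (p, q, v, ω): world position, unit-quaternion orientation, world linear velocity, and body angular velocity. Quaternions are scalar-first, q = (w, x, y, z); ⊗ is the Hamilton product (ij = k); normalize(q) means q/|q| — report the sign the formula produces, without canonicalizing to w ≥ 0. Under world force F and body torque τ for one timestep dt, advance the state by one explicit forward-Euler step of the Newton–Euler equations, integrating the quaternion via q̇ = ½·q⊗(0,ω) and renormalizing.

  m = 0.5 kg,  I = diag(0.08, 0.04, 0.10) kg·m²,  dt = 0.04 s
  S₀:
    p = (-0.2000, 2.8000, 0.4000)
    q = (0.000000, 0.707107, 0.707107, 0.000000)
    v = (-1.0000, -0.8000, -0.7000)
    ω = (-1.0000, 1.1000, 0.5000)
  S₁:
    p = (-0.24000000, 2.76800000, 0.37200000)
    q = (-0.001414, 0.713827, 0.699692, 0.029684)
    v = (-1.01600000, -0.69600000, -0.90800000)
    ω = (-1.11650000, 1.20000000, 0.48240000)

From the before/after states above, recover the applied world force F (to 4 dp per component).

F = (-0.2000, 1.3000, -2.6000)

velocity change Δv = (-0.01600000, 0.10400000, -0.20800000)
applied force F = (-0.2000, 1.3000, -2.6000)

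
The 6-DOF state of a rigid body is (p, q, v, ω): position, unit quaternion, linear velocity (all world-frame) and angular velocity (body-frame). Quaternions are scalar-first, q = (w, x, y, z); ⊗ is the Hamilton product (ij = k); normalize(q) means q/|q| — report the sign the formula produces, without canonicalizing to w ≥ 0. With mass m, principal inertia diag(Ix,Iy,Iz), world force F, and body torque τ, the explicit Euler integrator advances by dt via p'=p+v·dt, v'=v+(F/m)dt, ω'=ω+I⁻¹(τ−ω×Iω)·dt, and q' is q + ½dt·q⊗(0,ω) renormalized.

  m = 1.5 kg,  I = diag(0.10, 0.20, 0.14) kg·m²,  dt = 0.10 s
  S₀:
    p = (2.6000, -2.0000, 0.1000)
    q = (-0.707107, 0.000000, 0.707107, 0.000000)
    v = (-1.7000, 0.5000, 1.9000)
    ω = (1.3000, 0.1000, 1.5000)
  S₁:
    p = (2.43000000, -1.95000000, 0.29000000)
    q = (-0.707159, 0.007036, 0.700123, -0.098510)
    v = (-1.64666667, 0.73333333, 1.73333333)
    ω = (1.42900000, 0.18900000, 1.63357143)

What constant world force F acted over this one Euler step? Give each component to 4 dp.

F = (0.8000, 3.5000, -2.5000)

Δv = v₁−v₀ = (0.05333333, 0.23333333, -0.16666667)
m·(v₁−v₀)/dt = (0.8000, 3.5000, -2.5000)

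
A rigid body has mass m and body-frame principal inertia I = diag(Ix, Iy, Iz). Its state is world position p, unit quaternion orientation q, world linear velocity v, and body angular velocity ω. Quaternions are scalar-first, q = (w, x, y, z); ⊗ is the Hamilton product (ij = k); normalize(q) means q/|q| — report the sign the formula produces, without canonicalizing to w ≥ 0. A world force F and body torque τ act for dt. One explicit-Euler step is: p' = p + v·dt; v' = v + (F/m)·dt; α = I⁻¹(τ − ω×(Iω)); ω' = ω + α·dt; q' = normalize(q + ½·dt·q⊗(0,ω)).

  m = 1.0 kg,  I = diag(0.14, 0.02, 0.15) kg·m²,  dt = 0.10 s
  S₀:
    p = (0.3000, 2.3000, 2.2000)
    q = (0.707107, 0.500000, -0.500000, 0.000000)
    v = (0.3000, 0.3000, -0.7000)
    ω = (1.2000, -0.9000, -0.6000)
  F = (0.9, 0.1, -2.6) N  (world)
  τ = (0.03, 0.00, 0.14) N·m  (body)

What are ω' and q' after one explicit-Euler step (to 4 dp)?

gyro term ω×Iω = (0.0702, 0.0072, 0.1296)
(τ − ω×Iω)/I = (-0.2871, -0.3600, 0.0693)
ω' = ω + α·dt = (1.1713, -0.9360, -0.5931)
Hamilton product q⊗(0,ω) = (-1.0500000, 1.1485284, -0.3363963, -0.2742642)
updated quaternion q' = (0.6525, 0.5556, -0.5151, -0.0137)

ω' = (1.1713, -0.9360, -0.5931)
q' = (0.6525, 0.5556, -0.5151, -0.0137)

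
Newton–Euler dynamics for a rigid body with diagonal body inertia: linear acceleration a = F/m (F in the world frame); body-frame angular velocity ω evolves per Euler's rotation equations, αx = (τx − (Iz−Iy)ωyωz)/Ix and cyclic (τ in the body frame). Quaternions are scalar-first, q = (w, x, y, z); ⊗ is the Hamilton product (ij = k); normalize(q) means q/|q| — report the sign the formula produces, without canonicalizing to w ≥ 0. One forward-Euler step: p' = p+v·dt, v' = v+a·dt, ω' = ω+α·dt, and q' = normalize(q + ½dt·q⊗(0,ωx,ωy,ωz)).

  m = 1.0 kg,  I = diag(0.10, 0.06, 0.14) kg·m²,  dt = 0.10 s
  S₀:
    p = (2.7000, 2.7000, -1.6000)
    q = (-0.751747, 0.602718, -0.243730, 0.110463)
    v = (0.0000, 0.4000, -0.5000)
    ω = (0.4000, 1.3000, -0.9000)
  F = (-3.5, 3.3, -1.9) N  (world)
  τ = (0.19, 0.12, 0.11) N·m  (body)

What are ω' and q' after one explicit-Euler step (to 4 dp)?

α = I⁻¹(τ − ω×Iω) = (2.8360, 1.7600, 0.9343)
new body rate ω' = (0.6836, 1.4760, -0.8066)
q⊗(0,ω) = (0.1751785, -0.2249437, -0.3906397, 1.5575977)
q + ½dt·q⊗(0,ω), renormalized = (-0.7405, 0.5895, -0.2624, 0.1877)

ω' = (0.6836, 1.4760, -0.8066)
q' = (-0.7405, 0.5895, -0.2624, 0.1877)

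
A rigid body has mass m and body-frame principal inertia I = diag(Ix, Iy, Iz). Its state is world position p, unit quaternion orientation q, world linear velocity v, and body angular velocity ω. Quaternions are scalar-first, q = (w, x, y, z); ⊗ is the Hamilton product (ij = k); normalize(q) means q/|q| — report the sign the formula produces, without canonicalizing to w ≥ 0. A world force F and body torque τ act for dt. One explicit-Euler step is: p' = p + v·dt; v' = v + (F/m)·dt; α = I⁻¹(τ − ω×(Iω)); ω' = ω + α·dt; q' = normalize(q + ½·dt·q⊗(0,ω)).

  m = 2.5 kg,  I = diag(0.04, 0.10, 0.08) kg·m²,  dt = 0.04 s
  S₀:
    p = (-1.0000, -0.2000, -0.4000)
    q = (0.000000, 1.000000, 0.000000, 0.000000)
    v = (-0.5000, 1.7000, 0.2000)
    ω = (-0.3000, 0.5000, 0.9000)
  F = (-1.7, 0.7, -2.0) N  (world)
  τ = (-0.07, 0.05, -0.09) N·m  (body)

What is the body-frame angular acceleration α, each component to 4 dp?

gyro term ω×Iω = (-0.0090, 0.0108, -0.0090)
α = I⁻¹(τ − ω×Iω) = (-1.5250, 0.3920, -1.0125)

α = (-1.5250, 0.3920, -1.0125)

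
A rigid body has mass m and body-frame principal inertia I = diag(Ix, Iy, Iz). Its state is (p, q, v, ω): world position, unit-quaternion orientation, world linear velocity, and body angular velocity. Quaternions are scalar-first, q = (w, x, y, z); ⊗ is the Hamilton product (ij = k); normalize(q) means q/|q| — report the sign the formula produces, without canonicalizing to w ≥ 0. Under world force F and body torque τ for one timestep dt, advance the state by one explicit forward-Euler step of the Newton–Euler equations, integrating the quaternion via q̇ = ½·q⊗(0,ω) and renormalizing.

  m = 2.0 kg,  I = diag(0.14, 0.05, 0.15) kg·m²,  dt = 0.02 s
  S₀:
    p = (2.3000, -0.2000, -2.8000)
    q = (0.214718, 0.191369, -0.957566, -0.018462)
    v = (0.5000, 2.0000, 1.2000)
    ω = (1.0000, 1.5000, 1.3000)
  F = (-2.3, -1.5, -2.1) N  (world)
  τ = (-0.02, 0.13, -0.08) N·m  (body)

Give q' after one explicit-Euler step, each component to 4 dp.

q' = (0.2274, 0.1813, -0.9568, -0.0032)

q⊗(0,ω) = (1.2689806, -1.0024248, 0.0548353, 1.5237529)
q' = normalize(q + ½dt·q⊗(0,ω)) = (0.2274, 0.1813, -0.9568, -0.0032)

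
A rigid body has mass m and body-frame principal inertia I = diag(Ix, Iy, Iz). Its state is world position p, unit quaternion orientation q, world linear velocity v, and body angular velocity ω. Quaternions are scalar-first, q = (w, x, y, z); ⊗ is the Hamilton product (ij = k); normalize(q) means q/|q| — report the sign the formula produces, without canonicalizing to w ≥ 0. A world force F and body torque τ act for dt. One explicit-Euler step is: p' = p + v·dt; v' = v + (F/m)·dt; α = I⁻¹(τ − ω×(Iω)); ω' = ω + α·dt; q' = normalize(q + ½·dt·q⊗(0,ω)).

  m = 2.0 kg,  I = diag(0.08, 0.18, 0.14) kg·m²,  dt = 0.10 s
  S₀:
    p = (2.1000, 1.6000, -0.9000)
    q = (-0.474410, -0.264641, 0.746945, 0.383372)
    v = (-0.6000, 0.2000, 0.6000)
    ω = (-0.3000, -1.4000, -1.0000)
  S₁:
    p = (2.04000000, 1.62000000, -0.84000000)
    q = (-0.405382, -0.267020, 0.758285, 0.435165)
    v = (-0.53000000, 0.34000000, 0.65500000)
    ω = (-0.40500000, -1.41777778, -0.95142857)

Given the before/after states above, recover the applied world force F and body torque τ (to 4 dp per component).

F = (1.4000, 2.8000, 1.1000)
τ = (-0.1400, -0.0500, 0.1100)

Δω = ω₁−ω₀ = (-0.10500000, -0.01777778, 0.04857143)
gyro term ω₀×Iω₀ = (-0.0560, -0.0180, 0.0420)
applied torque τ = (-0.1400, -0.0500, 0.1100)
velocity change Δv = (0.07000000, 0.14000000, 0.05500000)
m·(v₁−v₀)/dt = (1.4000, 2.8000, 1.1000)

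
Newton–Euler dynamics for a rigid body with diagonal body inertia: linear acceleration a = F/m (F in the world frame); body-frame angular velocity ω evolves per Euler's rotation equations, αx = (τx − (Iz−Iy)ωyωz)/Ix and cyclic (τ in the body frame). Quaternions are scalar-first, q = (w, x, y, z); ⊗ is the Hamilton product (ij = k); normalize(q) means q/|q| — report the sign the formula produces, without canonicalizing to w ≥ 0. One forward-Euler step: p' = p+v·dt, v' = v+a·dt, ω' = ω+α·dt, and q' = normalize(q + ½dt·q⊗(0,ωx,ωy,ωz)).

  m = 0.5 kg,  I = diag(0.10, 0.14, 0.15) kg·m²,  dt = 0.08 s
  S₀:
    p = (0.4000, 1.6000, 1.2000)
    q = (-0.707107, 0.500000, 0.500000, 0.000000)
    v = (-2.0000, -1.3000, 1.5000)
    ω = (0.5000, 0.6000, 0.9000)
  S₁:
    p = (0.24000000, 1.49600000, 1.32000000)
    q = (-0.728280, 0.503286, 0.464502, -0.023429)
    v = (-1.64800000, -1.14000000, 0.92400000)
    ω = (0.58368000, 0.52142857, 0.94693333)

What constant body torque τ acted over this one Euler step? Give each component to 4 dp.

ω₁ − ω₀ = (0.08368000, -0.07857143, 0.04693333)
ω₀×(Iω₀) = (0.0054, -0.0225, 0.0120)
τ = I·(Δω/dt) + ω₀×(Iω₀) = (0.1100, -0.1600, 0.1000)

τ = (0.1100, -0.1600, 0.1000)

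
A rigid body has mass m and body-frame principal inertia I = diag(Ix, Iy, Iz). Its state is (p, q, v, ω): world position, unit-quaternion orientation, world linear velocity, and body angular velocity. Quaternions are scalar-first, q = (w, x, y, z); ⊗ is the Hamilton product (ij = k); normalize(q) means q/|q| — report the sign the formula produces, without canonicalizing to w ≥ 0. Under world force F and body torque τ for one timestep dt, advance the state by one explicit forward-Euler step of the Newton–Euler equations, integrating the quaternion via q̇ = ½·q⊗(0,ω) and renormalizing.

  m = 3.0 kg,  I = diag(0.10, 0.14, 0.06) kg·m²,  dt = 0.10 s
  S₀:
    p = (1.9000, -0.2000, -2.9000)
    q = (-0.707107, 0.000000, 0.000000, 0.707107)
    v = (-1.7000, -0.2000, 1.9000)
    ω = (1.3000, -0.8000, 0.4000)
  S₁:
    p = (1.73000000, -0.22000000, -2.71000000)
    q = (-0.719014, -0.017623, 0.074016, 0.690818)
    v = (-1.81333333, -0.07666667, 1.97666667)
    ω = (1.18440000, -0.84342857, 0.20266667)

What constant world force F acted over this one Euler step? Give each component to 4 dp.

velocity change Δv = (-0.11333333, 0.12333333, 0.07666667)
F = m·Δv/dt = (-3.4000, 3.7000, 2.3000)

F = (-3.4000, 3.7000, 2.3000)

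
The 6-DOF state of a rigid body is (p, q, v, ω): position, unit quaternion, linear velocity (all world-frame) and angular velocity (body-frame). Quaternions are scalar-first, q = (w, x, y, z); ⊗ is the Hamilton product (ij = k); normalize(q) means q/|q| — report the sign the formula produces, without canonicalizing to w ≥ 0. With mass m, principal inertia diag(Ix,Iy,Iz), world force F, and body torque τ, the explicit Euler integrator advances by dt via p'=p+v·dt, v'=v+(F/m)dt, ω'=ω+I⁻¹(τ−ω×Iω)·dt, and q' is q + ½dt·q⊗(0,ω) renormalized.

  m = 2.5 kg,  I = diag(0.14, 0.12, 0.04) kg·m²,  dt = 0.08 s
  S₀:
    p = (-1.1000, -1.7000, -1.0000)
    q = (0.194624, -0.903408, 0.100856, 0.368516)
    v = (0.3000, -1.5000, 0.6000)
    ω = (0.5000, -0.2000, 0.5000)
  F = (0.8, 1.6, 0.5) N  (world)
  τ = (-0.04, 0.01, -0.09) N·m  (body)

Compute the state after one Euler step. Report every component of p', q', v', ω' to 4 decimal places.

p' = (-1.0760, -1.8200, -0.9520)
q' = (0.2060, -0.8942, 0.1247, 0.3775)
v' = (0.3256, -1.4488, 0.6160)
ω' = (0.4726, -0.2100, 0.3160)

gyro term ω×Iω = (0.0080, 0.0250, 0.0020)
(τ − ω×Iω)/I = (-0.3429, -0.1250, -2.3000)
ω' = ω + α·dt = (0.4726, -0.2100, 0.3160)
Hamilton product q⊗(0,ω) = (0.2876172, 0.2214432, 0.5970372, 0.2275656)
q' = normalize(q + ½dt·q⊗(0,ω)) = (0.2060, -0.8942, 0.1247, 0.3775)
p + v·dt = (-1.0760, -1.8200, -0.9520)
new velocity v' = (0.3256, -1.4488, 0.6160)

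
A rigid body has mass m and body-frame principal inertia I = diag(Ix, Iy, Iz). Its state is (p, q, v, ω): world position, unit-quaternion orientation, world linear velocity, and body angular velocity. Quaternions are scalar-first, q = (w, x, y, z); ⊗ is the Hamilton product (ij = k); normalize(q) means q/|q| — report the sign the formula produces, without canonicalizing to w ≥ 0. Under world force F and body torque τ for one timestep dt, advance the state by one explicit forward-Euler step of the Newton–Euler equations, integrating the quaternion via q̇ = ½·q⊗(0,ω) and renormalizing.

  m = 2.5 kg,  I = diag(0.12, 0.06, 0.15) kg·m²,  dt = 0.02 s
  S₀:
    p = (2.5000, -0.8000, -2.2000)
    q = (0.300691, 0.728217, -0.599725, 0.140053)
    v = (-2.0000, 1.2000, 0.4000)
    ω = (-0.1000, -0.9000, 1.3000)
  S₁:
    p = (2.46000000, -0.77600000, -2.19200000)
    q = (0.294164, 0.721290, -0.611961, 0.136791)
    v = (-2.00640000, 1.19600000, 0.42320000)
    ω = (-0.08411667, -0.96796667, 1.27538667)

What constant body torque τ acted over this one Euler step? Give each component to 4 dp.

τ = (-0.0100, -0.2000, -0.1900)

ω₁ − ω₀ = (0.01588333, -0.06796667, -0.02461333)
I·α + gyro = (-0.0100, -0.2000, -0.1900)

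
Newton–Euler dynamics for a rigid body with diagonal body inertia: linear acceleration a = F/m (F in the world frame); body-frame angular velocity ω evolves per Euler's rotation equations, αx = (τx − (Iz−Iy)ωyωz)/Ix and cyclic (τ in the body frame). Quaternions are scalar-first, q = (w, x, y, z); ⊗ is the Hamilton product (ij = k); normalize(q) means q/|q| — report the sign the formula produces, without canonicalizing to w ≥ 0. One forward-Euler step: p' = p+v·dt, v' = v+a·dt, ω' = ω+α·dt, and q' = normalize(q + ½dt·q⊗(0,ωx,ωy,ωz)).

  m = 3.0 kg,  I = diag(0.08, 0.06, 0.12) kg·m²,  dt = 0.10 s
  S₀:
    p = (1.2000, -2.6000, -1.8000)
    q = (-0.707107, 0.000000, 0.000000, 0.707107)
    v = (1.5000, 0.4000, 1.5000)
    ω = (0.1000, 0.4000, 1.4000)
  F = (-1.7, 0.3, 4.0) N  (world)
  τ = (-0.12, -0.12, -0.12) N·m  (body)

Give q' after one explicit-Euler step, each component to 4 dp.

q⊗(0,ω) = (-0.9899498, -0.3535535, -0.2121321, -0.9899498)
updated quaternion q' = (-0.7546, -0.0176, -0.0106, 0.6559)

q' = (-0.7546, -0.0176, -0.0106, 0.6559)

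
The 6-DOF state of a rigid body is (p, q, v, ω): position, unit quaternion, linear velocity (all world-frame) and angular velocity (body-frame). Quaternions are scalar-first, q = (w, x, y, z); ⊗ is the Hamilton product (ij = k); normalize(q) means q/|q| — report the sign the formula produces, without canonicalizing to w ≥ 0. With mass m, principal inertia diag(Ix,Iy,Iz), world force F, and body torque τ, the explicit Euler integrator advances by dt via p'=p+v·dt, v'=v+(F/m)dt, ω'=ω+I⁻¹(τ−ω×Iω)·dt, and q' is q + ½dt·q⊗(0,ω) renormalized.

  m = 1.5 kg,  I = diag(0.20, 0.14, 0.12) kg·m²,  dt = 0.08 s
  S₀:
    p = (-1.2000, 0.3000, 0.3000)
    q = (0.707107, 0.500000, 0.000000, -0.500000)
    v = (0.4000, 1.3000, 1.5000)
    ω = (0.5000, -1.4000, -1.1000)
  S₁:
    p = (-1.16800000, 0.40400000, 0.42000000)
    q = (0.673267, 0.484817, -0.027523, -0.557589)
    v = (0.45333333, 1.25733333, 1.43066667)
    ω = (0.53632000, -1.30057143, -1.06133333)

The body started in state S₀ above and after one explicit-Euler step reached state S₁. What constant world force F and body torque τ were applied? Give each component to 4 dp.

F = (1.0000, -0.8000, -1.3000)
τ = (0.0600, 0.1300, 0.1000)

v₁ − v₀ = (0.05333333, -0.04266667, -0.06933333)
F = m·Δv/dt = (1.0000, -0.8000, -1.3000)
rate change Δω = (0.03632000, 0.09942857, 0.03866667)
gyro term ω₀×Iω₀ = (-0.0308, -0.0440, 0.0420)
I·α + gyro = (0.0600, 0.1300, 0.1000)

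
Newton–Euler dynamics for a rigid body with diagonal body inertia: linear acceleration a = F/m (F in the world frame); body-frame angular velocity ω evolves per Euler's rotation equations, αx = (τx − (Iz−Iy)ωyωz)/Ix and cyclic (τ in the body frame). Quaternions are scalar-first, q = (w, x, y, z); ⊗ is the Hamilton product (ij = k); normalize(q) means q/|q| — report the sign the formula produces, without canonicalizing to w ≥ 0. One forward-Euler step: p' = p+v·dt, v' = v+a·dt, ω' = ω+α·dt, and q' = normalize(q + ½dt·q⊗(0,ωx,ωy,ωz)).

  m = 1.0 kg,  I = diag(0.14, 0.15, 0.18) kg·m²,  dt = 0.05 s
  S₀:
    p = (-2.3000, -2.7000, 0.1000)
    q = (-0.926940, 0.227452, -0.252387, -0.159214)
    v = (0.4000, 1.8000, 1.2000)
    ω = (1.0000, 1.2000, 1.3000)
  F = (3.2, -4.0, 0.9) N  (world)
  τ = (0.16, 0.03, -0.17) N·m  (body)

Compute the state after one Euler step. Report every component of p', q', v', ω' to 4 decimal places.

new position p' = (-2.2800, -2.6100, 0.1600)
v' = v + a·dt = (0.5600, 1.6000, 1.2450)
precession coupling ω×(Iω) = (0.0468, -0.0520, 0.0120)
(τ − ω×Iω)/I = (0.8086, 0.5467, -1.0111)
ω + α·dt = (1.0404, 1.2273, 1.2494)
Hamilton product q⊗(0,ω) = (0.2823906, -1.0639863, -1.5672296, -0.6796926)
updated quaternion q' = (-0.9187, 0.2006, -0.2912, -0.1760)

p' = (-2.2800, -2.6100, 0.1600)
q' = (-0.9187, 0.2006, -0.2912, -0.1760)
v' = (0.5600, 1.6000, 1.2450)
ω' = (1.0404, 1.2273, 1.2494)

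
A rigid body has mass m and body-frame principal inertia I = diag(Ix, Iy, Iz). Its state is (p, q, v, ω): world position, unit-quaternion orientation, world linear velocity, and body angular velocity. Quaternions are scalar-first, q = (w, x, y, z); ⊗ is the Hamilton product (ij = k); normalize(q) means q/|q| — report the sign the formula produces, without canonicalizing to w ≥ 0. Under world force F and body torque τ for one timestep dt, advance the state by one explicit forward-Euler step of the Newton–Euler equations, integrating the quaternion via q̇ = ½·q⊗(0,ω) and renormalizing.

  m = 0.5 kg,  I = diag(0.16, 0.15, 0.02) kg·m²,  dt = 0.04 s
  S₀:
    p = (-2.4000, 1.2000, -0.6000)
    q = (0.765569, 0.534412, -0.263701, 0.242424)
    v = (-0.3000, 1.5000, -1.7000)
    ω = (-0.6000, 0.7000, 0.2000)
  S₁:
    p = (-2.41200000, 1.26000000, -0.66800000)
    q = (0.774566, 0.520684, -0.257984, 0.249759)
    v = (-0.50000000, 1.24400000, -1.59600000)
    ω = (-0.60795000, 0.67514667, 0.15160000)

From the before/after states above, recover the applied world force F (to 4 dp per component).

v₁ − v₀ = (-0.20000000, -0.25600000, 0.10400000)
m·(v₁−v₀)/dt = (-2.5000, -3.2000, 1.3000)

F = (-2.5000, -3.2000, 1.3000)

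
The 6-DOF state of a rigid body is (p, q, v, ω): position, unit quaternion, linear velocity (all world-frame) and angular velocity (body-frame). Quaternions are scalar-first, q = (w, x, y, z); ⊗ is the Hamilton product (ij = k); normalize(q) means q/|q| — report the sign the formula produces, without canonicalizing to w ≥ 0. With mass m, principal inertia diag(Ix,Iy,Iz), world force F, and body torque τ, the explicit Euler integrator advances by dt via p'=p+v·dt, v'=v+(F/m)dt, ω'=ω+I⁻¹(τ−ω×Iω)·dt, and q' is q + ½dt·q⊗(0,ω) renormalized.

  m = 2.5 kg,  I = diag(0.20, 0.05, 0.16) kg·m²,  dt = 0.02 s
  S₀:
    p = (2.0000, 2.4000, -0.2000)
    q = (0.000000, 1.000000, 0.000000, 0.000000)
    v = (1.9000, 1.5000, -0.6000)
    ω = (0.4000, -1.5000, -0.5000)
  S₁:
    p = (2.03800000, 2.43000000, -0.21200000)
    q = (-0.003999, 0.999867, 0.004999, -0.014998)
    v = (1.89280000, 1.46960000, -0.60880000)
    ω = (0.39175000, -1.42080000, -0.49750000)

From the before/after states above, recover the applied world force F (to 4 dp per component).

Δv = v₁−v₀ = (-0.00720000, -0.03040000, -0.00880000)
applied force F = (-0.9000, -3.8000, -1.1000)

F = (-0.9000, -3.8000, -1.1000)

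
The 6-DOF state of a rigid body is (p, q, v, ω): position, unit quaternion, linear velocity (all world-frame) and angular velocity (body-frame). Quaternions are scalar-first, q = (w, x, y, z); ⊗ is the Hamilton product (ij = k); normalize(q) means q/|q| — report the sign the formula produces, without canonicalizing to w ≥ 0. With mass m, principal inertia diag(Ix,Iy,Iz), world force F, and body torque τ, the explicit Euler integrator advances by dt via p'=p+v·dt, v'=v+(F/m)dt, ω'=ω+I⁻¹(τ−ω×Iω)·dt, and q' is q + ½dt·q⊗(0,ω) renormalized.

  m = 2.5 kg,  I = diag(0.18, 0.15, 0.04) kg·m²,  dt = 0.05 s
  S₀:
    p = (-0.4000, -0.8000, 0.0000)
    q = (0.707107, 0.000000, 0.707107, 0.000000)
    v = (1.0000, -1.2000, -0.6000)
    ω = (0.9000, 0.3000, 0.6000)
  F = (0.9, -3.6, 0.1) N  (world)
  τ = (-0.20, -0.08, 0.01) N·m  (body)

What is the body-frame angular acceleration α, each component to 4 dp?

α = (-1.0011, -1.0373, 0.4525)

ω×(Iω) gyroscopic = (-0.0198, 0.0756, -0.0081)
(τ − ω×Iω)/I = (-1.0011, -1.0373, 0.4525)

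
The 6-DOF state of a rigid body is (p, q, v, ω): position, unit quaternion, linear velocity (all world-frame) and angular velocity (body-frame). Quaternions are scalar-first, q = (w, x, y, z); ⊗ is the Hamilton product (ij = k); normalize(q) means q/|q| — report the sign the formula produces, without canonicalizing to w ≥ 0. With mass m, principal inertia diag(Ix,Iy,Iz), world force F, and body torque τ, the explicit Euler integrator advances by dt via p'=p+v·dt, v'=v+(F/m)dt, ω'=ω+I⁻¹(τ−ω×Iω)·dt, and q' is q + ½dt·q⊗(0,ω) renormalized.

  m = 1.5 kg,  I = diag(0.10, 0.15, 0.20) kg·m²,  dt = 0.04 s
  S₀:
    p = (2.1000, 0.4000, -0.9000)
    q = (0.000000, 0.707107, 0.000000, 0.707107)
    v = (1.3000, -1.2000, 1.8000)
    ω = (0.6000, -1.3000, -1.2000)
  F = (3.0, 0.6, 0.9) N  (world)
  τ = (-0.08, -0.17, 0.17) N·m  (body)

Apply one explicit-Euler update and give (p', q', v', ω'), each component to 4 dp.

α = I⁻¹(τ − ω×Iω) = (-1.5800, -1.6133, 1.0450)
new body rate ω' = (0.5368, -1.3645, -1.1582)
2q̇ = q⊗(0,ω) = (0.4242642, 0.9192391, 1.2727926, -0.9192391)
q + ½dt·q⊗(0,ω), renormalized = (0.0085, 0.7250, 0.0254, 0.6882)
new position p' = (2.1520, 0.3520, -0.8280)
v' = v + a·dt = (1.3800, -1.1840, 1.8240)

p' = (2.1520, 0.3520, -0.8280)
q' = (0.0085, 0.7250, 0.0254, 0.6882)
v' = (1.3800, -1.1840, 1.8240)
ω' = (0.5368, -1.3645, -1.1582)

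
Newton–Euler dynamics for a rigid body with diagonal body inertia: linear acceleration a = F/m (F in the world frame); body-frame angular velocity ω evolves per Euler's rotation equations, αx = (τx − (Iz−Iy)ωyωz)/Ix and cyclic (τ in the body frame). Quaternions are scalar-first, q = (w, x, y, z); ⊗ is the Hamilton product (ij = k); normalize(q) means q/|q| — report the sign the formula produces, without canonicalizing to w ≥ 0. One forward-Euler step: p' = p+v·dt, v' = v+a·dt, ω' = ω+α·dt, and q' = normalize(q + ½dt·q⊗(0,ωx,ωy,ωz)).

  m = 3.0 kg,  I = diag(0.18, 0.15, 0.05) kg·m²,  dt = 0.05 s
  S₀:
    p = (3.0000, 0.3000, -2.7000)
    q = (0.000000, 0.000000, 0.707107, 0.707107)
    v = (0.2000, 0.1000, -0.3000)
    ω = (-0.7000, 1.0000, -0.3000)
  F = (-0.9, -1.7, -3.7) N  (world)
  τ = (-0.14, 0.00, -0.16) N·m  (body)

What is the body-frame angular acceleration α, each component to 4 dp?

gyro term ω×Iω = (0.0300, 0.0273, 0.0210)
α = I⁻¹(τ − ω×Iω) = (-0.9444, -0.1820, -3.6200)

α = (-0.9444, -0.1820, -3.6200)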